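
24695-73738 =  - 49043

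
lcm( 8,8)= 8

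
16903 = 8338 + 8565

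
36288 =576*63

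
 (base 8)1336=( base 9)1005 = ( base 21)1dk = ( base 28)q6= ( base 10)734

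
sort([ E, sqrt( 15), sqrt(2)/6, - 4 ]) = [-4, sqrt( 2)/6, E, sqrt( 15)] 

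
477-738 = -261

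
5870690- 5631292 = 239398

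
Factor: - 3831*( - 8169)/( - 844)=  - 31295439/844 = -2^( - 2)* 3^2 * 7^1*211^(  -  1)*389^1 * 1277^1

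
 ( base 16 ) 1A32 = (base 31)6UA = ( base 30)7DG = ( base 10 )6706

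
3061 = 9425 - 6364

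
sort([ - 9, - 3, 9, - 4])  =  [ - 9,  -  4, - 3,9]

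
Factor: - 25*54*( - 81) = 109350 = 2^1 *3^7 * 5^2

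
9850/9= 1094 + 4/9=1094.44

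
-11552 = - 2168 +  - 9384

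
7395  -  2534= 4861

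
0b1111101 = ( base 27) 4h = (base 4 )1331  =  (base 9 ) 148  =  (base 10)125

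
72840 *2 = 145680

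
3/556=3/556 = 0.01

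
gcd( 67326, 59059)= 7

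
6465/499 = 6465/499=12.96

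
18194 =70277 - 52083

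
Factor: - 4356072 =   -  2^3*3^3 * 7^1*43^1*67^1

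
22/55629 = 22/55629 = 0.00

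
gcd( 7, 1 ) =1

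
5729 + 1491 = 7220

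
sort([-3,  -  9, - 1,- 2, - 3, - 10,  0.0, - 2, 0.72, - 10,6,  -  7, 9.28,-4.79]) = [ -10,-10, - 9, - 7,  -  4.79, - 3, - 3, - 2,  -  2, -1, 0.0, 0.72,6,9.28 ]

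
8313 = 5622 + 2691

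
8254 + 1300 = 9554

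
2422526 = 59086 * 41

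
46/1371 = 46/1371 = 0.03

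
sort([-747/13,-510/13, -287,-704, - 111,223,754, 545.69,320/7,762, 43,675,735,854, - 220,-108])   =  [ - 704, - 287, - 220,  -  111, - 108, - 747/13, - 510/13,43, 320/7, 223, 545.69,675,735, 754,  762,854] 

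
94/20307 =94/20307 = 0.00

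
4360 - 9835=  - 5475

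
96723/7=96723/7= 13817.57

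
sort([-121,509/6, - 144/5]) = [ - 121,-144/5,509/6 ] 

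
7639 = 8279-640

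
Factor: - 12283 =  - 71^1*173^1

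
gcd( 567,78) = 3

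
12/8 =1 + 1/2  =  1.50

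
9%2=1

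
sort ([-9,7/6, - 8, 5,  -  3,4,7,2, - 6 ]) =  [ - 9, - 8, -6, -3,7/6,2,4,5, 7]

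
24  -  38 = -14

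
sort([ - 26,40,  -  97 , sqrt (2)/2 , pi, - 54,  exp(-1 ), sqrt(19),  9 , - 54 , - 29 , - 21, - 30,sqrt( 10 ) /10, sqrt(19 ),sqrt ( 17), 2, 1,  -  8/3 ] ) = [  -  97, -54, - 54, - 30, - 29, - 26 , - 21, - 8/3, sqrt(10 )/10,exp(  -  1 ),  sqrt(2 ) /2,1, 2,pi,sqrt (17 ) , sqrt(19), sqrt (19),  9 , 40] 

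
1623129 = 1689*961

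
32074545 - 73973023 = -41898478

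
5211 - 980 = 4231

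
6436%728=612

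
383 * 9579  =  3668757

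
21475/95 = 4295/19= 226.05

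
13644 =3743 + 9901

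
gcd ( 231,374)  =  11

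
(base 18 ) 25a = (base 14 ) 3B6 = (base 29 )pn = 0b1011101100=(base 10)748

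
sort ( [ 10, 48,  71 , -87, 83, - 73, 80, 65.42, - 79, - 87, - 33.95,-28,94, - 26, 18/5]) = [ - 87, - 87, - 79, - 73, - 33.95, - 28, - 26, 18/5,10, 48,65.42, 71 , 80,83 , 94] 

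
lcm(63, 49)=441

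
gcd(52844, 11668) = 4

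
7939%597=178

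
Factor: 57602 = 2^1*83^1*347^1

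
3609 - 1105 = 2504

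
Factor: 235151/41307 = 3^( - 1)*281^( - 1 ) * 4799^1 = 4799/843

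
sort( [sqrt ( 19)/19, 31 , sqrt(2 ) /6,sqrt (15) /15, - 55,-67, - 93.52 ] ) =[ - 93.52, - 67,-55, sqrt(19) /19, sqrt(2 ) /6, sqrt( 15)/15, 31 ]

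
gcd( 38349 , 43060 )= 1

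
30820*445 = 13714900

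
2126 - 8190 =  - 6064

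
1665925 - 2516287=-850362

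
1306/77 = 1306/77 = 16.96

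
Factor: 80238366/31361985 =8915374/3484665 = 2^1  *3^( - 2)*5^( - 1)* 13^1*211^( - 1)*367^( -1) * 342899^1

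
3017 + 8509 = 11526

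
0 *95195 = 0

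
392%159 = 74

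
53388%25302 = 2784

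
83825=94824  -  10999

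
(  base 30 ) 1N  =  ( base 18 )2h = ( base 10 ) 53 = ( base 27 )1q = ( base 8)65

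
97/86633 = 97/86633 = 0.00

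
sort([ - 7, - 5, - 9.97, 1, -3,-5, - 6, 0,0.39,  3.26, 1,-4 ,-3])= [ - 9.97, - 7,-6, - 5 , -5 ,  -  4, - 3 ,-3, 0, 0.39,1, 1,3.26 ] 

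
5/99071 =5/99071 =0.00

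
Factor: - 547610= - 2^1 * 5^1*7^1*7823^1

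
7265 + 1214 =8479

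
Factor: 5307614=2^1*13^2*41^1*383^1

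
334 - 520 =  - 186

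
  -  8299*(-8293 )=68823607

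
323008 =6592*49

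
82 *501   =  41082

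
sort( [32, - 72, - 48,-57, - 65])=[  -  72, - 65, - 57, - 48,32 ] 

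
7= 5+2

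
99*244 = 24156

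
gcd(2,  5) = 1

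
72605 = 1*72605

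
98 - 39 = 59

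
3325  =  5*665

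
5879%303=122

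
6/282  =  1/47 = 0.02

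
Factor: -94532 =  - 2^2*23633^1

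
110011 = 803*137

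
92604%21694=5828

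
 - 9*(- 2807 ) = 25263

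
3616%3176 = 440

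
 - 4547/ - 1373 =3 + 428/1373 = 3.31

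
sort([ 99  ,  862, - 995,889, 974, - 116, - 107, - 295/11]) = [ - 995, - 116, - 107,- 295/11,99,  862, 889,974]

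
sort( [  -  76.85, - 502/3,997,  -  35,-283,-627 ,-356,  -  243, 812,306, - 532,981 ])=[- 627,-532, - 356, - 283, - 243 , - 502/3,-76.85, - 35,306,  812 , 981, 997 ] 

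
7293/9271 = 7293/9271 = 0.79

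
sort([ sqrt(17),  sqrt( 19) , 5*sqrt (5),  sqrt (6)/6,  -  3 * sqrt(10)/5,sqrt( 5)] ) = [ - 3*sqrt( 10 ) /5,sqrt( 6 ) /6 , sqrt(5),sqrt( 17),sqrt(19),5*sqrt(5 )]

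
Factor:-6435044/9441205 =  - 378532/555365 = - 2^2*5^(-1)*7^1*11^1*31^(  -  1)*1229^1*3583^ (-1 ) 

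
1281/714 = 1  +  27/34 = 1.79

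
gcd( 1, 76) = 1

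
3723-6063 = -2340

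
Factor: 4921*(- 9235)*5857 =-5^1*7^1*  19^1*37^1*1847^1*5857^1 =- 266173912795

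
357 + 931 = 1288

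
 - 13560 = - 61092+47532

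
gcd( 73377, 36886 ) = 1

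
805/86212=115/12316 = 0.01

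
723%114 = 39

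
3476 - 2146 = 1330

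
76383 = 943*81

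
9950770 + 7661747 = 17612517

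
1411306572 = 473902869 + 937403703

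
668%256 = 156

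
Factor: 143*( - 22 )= - 3146  =  - 2^1*11^2 * 13^1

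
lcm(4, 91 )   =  364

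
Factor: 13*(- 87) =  - 3^1*13^1* 29^1 = - 1131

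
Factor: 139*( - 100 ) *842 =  - 11703800 = -2^3 * 5^2*139^1 *421^1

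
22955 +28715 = 51670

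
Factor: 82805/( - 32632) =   -  2^ ( - 3)*5^1* 4079^ (- 1) * 16561^1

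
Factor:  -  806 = -2^1*13^1*31^1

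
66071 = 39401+26670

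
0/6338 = 0 = 0.00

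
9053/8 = 9053/8 = 1131.62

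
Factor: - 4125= - 3^1*5^3*11^1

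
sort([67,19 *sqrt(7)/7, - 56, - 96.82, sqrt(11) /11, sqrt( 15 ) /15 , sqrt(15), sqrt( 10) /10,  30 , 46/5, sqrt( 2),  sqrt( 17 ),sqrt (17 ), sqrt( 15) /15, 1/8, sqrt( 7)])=[-96.82 , - 56,1/8,sqrt( 15) /15,  sqrt(15)/15, sqrt( 11) /11,sqrt (10 ) /10, sqrt ( 2 ), sqrt (7), sqrt(15), sqrt(17 ), sqrt(17 ), 19 * sqrt( 7) /7, 46/5 , 30, 67]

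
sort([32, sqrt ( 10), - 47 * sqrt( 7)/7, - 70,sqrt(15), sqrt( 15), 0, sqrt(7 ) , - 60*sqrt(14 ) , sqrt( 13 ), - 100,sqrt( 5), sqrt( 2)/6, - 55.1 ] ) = [ - 60*sqrt(14), - 100, - 70, - 55.1, - 47*sqrt( 7) /7,0, sqrt(2) /6,sqrt( 5 ) , sqrt(7), sqrt( 10), sqrt(13 ), sqrt(15),  sqrt( 15), 32 ]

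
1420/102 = 710/51=13.92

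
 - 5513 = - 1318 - 4195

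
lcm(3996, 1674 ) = 123876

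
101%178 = 101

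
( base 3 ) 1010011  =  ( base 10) 814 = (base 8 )1456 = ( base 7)2242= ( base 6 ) 3434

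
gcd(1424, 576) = 16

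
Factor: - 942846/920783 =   -  2^1*3^1 *157141^1*920783^( - 1)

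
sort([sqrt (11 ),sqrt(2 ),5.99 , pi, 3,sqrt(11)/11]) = [sqrt(11 )/11 , sqrt(2),3,  pi,sqrt( 11),5.99]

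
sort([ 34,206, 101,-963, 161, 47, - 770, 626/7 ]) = [ - 963, - 770, 34,47,626/7,101, 161 , 206]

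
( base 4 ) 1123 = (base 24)3j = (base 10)91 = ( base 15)61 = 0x5b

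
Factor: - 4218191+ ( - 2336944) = -6555135 = -3^1*5^1*43^1 * 10163^1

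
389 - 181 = 208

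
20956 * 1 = 20956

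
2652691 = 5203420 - 2550729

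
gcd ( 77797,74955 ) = 1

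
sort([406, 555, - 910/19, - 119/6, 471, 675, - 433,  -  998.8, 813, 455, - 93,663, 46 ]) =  [ - 998.8,- 433, - 93, - 910/19,- 119/6, 46,406,455, 471, 555, 663,  675, 813 ] 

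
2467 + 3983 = 6450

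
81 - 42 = 39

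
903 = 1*903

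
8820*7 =61740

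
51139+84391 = 135530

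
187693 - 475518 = -287825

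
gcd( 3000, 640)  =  40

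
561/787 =561/787 = 0.71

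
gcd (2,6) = 2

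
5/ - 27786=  - 5/27786 = - 0.00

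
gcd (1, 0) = 1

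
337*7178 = 2418986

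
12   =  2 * 6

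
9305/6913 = 1 + 2392/6913= 1.35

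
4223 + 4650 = 8873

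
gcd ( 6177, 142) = 71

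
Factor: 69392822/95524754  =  34696411/47762377 = 13^ ( - 1)*3674029^ ( - 1)*34696411^1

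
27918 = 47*594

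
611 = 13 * 47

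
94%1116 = 94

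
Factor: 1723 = 1723^1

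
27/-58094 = -27/58094=-0.00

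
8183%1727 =1275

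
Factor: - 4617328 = -2^4*288583^1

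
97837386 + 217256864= 315094250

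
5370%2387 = 596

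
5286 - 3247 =2039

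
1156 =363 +793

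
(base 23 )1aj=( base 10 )778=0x30A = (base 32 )OA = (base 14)3d8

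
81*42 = 3402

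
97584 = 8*12198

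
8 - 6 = 2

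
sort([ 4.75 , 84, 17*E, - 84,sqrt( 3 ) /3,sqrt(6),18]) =[-84, sqrt( 3) /3,sqrt(  6 ), 4.75, 18, 17*E,84] 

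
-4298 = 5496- 9794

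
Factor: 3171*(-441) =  - 1398411 = - 3^3*7^3*151^1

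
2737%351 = 280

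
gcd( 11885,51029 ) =1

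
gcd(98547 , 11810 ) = 1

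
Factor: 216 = 2^3*3^3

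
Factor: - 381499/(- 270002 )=2^( - 1) * 47^1*127^( - 1)*1063^( - 1 )*8117^1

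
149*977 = 145573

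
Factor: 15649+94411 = 110060 =2^2*5^1*5503^1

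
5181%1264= 125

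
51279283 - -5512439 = 56791722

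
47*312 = 14664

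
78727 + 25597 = 104324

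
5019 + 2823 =7842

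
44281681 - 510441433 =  - 466159752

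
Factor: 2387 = 7^1*11^1*31^1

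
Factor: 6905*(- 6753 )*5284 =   -  2^2*3^1 *5^1*1321^1*1381^1*2251^1 = -  246390093060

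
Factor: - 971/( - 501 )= 3^(- 1 )*167^( - 1 ) *971^1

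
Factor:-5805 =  - 3^3*5^1*43^1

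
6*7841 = 47046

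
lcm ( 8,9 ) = 72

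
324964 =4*81241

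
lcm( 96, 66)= 1056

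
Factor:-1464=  - 2^3 * 3^1 * 61^1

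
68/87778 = 34/43889 =0.00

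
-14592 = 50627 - 65219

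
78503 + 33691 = 112194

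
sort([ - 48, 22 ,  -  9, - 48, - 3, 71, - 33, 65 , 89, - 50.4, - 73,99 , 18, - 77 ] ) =[ - 77, - 73, - 50.4,-48, - 48, - 33 , - 9, - 3, 18, 22,65, 71,89,99] 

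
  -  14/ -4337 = 14/4337 = 0.00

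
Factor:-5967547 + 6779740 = 3^1*19^1*14249^1 = 812193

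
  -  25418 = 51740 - 77158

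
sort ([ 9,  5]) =[ 5,9] 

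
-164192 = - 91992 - 72200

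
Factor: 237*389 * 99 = 3^3 * 11^1*79^1* 389^1 = 9127107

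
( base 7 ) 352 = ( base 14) D2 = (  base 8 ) 270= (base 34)5e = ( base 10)184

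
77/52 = 1 + 25/52 = 1.48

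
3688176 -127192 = 3560984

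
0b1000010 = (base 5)231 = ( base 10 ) 66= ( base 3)2110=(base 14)4a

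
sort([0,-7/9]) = [ - 7/9,0]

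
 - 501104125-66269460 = - 567373585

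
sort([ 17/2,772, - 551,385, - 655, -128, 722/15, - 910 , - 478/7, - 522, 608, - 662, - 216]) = [ - 910, - 662 , - 655, - 551, - 522, - 216, - 128,- 478/7, 17/2, 722/15, 385, 608,772] 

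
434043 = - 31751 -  - 465794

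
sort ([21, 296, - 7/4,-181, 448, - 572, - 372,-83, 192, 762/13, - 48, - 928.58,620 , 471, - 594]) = [- 928.58,- 594, - 572, - 372, - 181,-83,-48,-7/4,21,762/13, 192, 296, 448, 471, 620]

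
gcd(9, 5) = 1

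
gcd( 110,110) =110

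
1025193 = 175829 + 849364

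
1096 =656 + 440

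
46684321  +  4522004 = 51206325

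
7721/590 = 7721/590 = 13.09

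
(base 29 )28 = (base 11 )60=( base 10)66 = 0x42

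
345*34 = 11730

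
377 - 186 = 191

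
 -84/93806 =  - 1 + 46861/46903  =  -  0.00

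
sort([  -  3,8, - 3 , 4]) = [ - 3, - 3 , 4, 8]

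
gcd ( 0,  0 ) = 0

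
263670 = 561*470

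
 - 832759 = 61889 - 894648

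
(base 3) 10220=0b1101001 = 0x69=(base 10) 105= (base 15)70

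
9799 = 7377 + 2422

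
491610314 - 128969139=362641175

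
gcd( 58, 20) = 2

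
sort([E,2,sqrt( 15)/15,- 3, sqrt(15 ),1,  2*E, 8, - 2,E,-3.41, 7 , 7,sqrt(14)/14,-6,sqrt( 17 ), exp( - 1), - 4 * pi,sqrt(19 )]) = [ - 4*pi,-6, - 3.41,-3,-2, sqrt(15 ) /15,sqrt( 14)/14, exp(-1) , 1, 2, E, E , sqrt(15),sqrt( 17 ), sqrt(19),2*E,7, 7,8 ] 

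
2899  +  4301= 7200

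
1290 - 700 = 590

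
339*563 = 190857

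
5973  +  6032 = 12005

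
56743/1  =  56743=56743.00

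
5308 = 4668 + 640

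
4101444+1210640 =5312084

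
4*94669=378676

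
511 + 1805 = 2316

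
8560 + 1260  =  9820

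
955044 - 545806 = 409238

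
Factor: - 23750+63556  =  2^1* 13^1 * 1531^1 = 39806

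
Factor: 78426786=2^1*3^1 * 13071131^1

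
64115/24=64115/24  =  2671.46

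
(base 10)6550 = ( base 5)202200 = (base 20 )G7A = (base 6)50154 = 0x1996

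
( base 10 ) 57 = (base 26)25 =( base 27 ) 23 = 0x39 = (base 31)1Q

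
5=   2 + 3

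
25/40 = 5/8= 0.62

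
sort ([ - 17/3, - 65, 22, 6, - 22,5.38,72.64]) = [ - 65, - 22,-17/3,5.38, 6, 22,72.64]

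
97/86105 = 97/86105 = 0.00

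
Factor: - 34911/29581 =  - 3^4*431^1*29581^ ( - 1)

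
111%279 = 111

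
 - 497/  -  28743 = 497/28743= 0.02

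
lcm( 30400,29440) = 2796800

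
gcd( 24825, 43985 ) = 5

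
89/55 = 1 + 34/55 = 1.62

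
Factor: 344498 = 2^1*7^1 * 11^1*2237^1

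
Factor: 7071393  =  3^1 *7^1*41^1*43^1 * 191^1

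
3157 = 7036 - 3879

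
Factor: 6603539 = 1493^1*4423^1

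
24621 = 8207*3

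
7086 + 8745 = 15831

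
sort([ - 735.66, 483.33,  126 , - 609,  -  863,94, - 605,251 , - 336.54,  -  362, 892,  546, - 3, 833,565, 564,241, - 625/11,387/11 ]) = [ - 863, - 735.66, - 609 ,- 605, - 362,- 336.54, - 625/11, - 3,387/11,94,126 , 241,251,483.33,546,  564,  565,833, 892 ] 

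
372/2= 186 = 186.00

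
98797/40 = 98797/40 = 2469.93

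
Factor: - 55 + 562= 507 = 3^1*13^2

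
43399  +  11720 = 55119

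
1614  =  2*807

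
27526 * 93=2559918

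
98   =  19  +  79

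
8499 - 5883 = 2616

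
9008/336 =26+17/21 = 26.81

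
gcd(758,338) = 2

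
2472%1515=957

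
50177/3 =16725 + 2/3 =16725.67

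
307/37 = 8 + 11/37=8.30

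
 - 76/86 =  - 1 + 5/43 = - 0.88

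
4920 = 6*820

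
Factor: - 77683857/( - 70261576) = 2^ ( - 3)*3^1* 7^( - 1) * 11^ ( - 1) *23^1*167^( - 1)*419^1*683^(  -  1)*2687^1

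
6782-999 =5783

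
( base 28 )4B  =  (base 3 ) 11120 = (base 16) 7B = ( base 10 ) 123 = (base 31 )3u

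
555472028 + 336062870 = 891534898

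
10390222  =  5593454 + 4796768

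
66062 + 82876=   148938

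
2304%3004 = 2304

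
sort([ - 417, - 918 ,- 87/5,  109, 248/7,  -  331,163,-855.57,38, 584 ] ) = [- 918 , - 855.57  ,- 417, - 331,-87/5, 248/7, 38 , 109,163,  584]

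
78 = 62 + 16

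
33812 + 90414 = 124226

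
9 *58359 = 525231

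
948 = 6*158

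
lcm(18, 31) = 558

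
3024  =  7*432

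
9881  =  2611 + 7270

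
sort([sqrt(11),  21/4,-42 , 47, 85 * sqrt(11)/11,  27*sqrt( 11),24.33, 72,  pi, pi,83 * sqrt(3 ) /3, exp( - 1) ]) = [- 42 , exp( - 1 ),pi,  pi,sqrt (11 ),  21/4,  24.33, 85*sqrt(11 )/11 , 47,83*sqrt(3) /3, 72 , 27*sqrt( 11 ) ]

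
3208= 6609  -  3401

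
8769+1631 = 10400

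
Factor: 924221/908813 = 79^1*11699^1*908813^(-1) 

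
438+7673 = 8111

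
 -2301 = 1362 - 3663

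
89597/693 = 129 + 200/693 = 129.29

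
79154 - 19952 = 59202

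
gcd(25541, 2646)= 1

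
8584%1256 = 1048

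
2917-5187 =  - 2270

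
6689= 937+5752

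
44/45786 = 22/22893  =  0.00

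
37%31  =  6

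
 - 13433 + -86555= - 99988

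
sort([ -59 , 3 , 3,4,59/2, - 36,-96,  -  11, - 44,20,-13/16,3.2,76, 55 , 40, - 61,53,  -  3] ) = [ - 96,  -  61,  -  59,-44 , - 36, - 11,  -  3, - 13/16 , 3,3, 3.2 , 4,20, 59/2,40,53,55,  76] 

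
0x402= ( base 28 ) 18i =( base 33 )V3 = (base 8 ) 2002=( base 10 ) 1026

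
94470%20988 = 10518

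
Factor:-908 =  - 2^2*227^1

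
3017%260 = 157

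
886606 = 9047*98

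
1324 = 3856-2532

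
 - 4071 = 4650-8721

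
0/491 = 0 = 0.00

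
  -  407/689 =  - 407/689 =- 0.59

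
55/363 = 5/33 = 0.15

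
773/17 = 45 + 8/17 = 45.47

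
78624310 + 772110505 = 850734815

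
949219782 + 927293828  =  1876513610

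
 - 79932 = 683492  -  763424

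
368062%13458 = 4696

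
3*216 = 648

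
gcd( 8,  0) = 8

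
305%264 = 41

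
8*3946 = 31568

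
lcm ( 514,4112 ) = 4112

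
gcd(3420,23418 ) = 18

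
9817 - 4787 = 5030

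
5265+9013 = 14278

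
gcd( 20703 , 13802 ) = 6901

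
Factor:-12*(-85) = 1020 = 2^2 * 3^1*5^1*17^1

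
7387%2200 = 787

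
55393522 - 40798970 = 14594552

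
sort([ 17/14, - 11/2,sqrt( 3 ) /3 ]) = [  -  11/2,sqrt( 3) /3,17/14]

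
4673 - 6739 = -2066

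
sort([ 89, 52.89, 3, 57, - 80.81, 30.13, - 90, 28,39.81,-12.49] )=[ - 90,-80.81, - 12.49, 3, 28, 30.13, 39.81, 52.89, 57,89 ]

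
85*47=3995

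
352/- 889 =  - 1 +537/889 = - 0.40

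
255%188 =67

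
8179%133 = 66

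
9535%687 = 604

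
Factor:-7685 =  - 5^1*29^1*53^1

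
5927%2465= 997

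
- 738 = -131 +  -607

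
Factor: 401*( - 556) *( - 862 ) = 2^3*139^1*401^1 * 431^1=   192188072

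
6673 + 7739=14412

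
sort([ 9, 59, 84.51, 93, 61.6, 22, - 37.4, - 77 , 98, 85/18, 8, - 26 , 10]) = [ - 77, - 37.4, - 26, 85/18,8,  9, 10, 22,59, 61.6, 84.51 , 93,  98 ]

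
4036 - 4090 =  - 54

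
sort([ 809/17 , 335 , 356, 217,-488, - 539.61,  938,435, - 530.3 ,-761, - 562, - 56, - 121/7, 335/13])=[ - 761, - 562, - 539.61,- 530.3, - 488, - 56, - 121/7,335/13,809/17,217,335,356,435,938] 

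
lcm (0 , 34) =0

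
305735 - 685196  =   - 379461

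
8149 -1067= 7082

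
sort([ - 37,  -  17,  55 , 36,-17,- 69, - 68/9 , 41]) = [ - 69, - 37, - 17,  -  17, - 68/9,36, 41,55 ] 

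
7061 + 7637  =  14698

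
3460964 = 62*55822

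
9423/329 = 28 + 211/329 = 28.64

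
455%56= 7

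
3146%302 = 126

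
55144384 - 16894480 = 38249904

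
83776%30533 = 22710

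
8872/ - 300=-30 + 32/75 = - 29.57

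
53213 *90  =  4789170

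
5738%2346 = 1046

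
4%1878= 4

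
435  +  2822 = 3257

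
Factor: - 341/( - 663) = 3^(-1 )*11^1*13^(-1 )*17^(-1 ) * 31^1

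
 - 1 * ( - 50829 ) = 50829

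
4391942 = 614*7153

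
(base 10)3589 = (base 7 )13315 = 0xE05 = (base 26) 581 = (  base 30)3tj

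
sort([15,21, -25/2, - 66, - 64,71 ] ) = [ - 66, - 64, - 25/2,15, 21,71]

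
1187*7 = 8309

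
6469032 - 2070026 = 4399006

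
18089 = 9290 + 8799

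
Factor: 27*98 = 2646=2^1*3^3*7^2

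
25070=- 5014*( - 5 ) 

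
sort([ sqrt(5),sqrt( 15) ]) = [sqrt(5 ),sqrt(15) ] 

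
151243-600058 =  - 448815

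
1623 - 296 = 1327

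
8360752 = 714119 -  - 7646633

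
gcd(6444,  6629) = 1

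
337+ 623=960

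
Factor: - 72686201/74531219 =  - 10383743/10647317 = -59^( -1)* 1667^1*6229^1 * 180463^( - 1)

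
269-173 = 96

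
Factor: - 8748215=-5^1*7^3*5101^1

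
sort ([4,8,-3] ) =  [-3,4,8]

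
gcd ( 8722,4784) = 2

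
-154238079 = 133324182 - 287562261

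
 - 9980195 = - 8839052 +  - 1141143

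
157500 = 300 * 525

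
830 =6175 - 5345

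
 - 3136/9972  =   - 1 + 1709/2493 = -0.31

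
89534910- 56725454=32809456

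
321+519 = 840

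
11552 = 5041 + 6511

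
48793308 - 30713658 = 18079650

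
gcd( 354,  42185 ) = 59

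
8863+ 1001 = 9864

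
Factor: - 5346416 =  - 2^4 * 389^1 * 859^1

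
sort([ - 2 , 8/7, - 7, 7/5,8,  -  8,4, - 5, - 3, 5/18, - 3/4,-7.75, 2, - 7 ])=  [ - 8, - 7.75, - 7, - 7 , - 5,  -  3,-2, - 3/4,  5/18,8/7,7/5,2 , 4, 8 ]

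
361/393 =361/393 =0.92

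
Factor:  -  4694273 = -19^1*247067^1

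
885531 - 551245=334286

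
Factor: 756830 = 2^1*5^1*75683^1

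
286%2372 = 286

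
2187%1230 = 957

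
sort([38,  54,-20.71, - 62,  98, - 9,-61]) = [ - 62,- 61, - 20.71, - 9,38,54,98 ] 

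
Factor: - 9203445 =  - 3^2*5^1*204521^1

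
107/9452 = 107/9452 = 0.01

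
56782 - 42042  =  14740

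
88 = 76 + 12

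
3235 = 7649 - 4414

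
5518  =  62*89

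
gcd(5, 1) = 1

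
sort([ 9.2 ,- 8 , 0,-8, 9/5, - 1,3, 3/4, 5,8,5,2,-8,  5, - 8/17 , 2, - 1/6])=[-8, - 8, - 8, - 1,-8/17, -1/6, 0,  3/4,  9/5, 2, 2, 3, 5, 5, 5,8, 9.2 ] 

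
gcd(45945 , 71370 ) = 45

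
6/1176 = 1/196 = 0.01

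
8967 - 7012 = 1955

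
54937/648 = 84 + 505/648 = 84.78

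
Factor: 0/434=0= 0^1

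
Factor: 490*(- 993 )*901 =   -  438399570 = - 2^1*3^1*5^1*7^2 * 17^1* 53^1*331^1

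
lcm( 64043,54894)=384258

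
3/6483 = 1/2161 = 0.00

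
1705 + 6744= 8449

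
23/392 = 23/392 = 0.06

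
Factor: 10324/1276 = 11^( - 1 )*89^1 = 89/11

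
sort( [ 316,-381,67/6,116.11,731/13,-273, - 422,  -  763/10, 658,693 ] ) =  [ - 422,  -  381, - 273, -763/10,67/6,731/13,116.11, 316,658,693]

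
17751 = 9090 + 8661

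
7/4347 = 1/621 = 0.00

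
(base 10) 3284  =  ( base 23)64i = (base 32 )36k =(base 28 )458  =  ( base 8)6324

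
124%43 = 38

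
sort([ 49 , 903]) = [49,903]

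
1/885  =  1/885 = 0.00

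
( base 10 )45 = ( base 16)2D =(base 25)1K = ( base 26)1J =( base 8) 55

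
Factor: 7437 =3^1 *37^1*67^1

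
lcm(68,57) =3876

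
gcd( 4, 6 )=2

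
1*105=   105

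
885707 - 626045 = 259662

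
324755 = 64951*5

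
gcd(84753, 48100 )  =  1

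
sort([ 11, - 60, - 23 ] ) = [ - 60,  -  23,11]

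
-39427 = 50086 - 89513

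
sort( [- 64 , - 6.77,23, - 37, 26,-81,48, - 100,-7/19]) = [-100,-81,-64, - 37, - 6.77,-7/19,  23,26,48 ] 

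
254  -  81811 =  - 81557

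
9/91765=9/91765 = 0.00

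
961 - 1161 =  - 200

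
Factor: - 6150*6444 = - 39630600 = - 2^3*3^3 * 5^2*41^1 * 179^1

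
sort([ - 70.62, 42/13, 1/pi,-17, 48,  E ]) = [-70.62, - 17,1/pi , E , 42/13,48]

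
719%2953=719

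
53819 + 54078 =107897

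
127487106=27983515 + 99503591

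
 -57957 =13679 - 71636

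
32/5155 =32/5155 = 0.01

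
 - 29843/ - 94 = 317 + 45/94 = 317.48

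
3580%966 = 682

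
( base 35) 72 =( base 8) 367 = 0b11110111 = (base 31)7u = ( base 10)247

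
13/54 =13/54 = 0.24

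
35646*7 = 249522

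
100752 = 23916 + 76836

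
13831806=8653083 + 5178723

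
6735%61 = 25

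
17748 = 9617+8131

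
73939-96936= - 22997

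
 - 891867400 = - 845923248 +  - 45944152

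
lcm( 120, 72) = 360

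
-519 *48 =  - 24912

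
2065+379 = 2444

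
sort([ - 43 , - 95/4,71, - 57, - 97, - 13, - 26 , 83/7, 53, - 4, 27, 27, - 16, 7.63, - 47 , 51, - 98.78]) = [ - 98.78, - 97, - 57, - 47, - 43,- 26 , - 95/4, - 16, - 13, - 4,7.63, 83/7,27 , 27,51,53,71]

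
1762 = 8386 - 6624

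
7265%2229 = 578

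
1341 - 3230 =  - 1889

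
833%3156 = 833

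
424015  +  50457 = 474472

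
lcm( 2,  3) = 6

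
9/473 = 9/473  =  0.02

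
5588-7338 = -1750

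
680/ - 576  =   - 85/72  =  - 1.18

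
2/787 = 2/787 = 0.00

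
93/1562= 93/1562 = 0.06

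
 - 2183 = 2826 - 5009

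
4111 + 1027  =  5138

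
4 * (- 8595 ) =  - 34380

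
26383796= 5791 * 4556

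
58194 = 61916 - 3722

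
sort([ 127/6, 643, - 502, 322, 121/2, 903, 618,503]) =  [ - 502, 127/6,  121/2,322,  503, 618, 643, 903]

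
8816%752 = 544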